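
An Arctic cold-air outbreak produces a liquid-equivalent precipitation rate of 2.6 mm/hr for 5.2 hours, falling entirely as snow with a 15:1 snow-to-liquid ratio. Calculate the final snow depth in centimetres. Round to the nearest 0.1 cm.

Liquid-equivalent depth = 2.6 × 5.2 = 13.52 mm.
Snow depth = 13.52 mm × 15 = 202.8 mm = 20.3 cm.

snow depth ≈ 20.3 cm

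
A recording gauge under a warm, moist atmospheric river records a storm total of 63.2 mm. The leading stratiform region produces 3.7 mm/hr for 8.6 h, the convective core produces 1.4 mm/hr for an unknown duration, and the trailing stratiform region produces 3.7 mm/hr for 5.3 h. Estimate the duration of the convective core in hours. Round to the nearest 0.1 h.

duration ≈ 8.4 h

Known phases: 3.7 × 8.6 + 3.7 × 5.3 = 31.82 + 19.61 = 51.43 mm.
Remaining depth = 63.2 − 51.43 = 11.77 mm.
Duration = 11.77 / 1.4 = 8.4 h.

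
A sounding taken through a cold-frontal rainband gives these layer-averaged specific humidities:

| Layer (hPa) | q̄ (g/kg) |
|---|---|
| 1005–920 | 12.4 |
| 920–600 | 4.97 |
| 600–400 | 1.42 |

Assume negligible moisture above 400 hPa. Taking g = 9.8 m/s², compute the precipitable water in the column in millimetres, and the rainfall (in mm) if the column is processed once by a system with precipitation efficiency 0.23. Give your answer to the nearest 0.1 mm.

Precipitable water is the column-integrated vapour mass per unit area: PW = (1/g) Σ q̄ Δp, with q in kg/kg and Δp in Pa (1 kg/m² of water = 1 mm).
Layer 1005–920 hPa: Δp = 85 hPa = 8500 Pa, q̄ = 0.0124 kg/kg → 0.0124 × 8500 / 9.8 = 10.76 mm
Layer 920–600 hPa: Δp = 320 hPa = 32000 Pa, q̄ = 0.00497 kg/kg → 0.00497 × 32000 / 9.8 = 16.23 mm
Layer 600–400 hPa: Δp = 200 hPa = 20000 Pa, q̄ = 0.00142 kg/kg → 0.00142 × 20000 / 9.8 = 2.90 mm
PW = 10.76 + 16.23 + 2.90 = 29.89 ≈ 29.9 mm.
Rainfall = ε × PW = 0.23 × 29.9 = 6.9 mm.

PW ≈ 29.9 mm; rainfall ≈ 6.9 mm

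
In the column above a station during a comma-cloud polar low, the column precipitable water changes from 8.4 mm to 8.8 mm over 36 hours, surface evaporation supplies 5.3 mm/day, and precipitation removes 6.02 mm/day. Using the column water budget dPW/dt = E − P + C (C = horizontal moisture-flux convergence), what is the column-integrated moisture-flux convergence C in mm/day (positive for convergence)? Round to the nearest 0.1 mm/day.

dPW/dt = (8.8 − 8.4) mm / (36/24 day) = +0.267 mm/day.
C = dPW/dt − E + P = (+0.267) − 5.3 + 6.02 = 1.0 mm/day.

C ≈ 1.0 mm/day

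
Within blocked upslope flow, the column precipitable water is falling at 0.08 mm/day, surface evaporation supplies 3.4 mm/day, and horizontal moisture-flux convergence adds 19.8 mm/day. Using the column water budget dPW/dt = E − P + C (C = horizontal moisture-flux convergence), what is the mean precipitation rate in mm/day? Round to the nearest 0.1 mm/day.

P ≈ 23.3 mm/day

dPW/dt = -0.08 mm/day.
P = E + C − dPW/dt = 3.4 + (19.8) − (-0.08) = 23.3 mm/day.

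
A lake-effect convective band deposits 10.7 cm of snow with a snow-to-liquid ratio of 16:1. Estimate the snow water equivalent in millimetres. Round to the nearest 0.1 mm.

SWE ≈ 6.7 mm

SWE = snow depth / ratio = 10.7 cm / 16 = 0.669 cm = 6.7 mm.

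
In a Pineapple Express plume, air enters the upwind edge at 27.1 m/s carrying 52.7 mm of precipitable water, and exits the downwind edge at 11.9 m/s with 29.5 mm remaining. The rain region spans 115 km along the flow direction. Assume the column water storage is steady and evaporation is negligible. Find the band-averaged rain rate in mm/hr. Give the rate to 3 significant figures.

Column moisture flux per unit crosswind length is F = V × PW.
Inflow: F_in = 27.1 × 52.7 = 1428.17 mm·m/s
Outflow: F_out = 11.9 × 29.5 = 351.05 mm·m/s
Steady-state rate R = (F_in − F_out)/L = (1428.17 − 351.05) / 115000 m = 9.366e-03 mm/s.
R = 9.366e-03 × 3600 = 33.7 mm/hr.

R ≈ 33.7 mm/hr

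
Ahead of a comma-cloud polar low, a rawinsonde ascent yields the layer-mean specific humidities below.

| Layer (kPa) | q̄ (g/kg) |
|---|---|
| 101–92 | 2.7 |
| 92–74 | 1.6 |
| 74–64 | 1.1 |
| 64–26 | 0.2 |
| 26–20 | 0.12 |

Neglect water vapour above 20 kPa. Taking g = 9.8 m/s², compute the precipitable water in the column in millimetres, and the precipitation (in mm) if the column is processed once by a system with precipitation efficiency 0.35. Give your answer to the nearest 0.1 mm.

PW ≈ 7.4 mm; precipitation ≈ 2.6 mm

Precipitable water is the column-integrated vapour mass per unit area: PW = (1/g) Σ q̄ Δp, with q in kg/kg and Δp in Pa (1 kg/m² of water = 1 mm).
Layer 101–92 kPa: Δp = 90 hPa = 9000 Pa, q̄ = 0.0027 kg/kg → 0.0027 × 9000 / 9.8 = 2.48 mm
Layer 92–74 kPa: Δp = 180 hPa = 18000 Pa, q̄ = 0.0016 kg/kg → 0.0016 × 18000 / 9.8 = 2.94 mm
Layer 74–64 kPa: Δp = 100 hPa = 10000 Pa, q̄ = 0.0011 kg/kg → 0.0011 × 10000 / 9.8 = 1.12 mm
Layer 64–26 kPa: Δp = 380 hPa = 38000 Pa, q̄ = 0.0002 kg/kg → 0.0002 × 38000 / 9.8 = 0.78 mm
Layer 26–20 kPa: Δp = 60 hPa = 6000 Pa, q̄ = 0.00012 kg/kg → 0.00012 × 6000 / 9.8 = 0.07 mm
PW = 2.48 + 2.94 + 1.12 + 0.78 + 0.07 = 7.39 ≈ 7.4 mm.
Precipitation = ε × PW = 0.35 × 7.4 = 2.6 mm.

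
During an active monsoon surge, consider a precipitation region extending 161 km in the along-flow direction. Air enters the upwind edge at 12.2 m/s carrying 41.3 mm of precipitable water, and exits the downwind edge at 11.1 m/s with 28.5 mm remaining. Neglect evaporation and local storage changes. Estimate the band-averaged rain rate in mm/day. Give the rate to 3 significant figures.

R ≈ 101 mm/day

Column moisture flux per unit crosswind length is F = V × PW.
Inflow: F_in = 12.2 × 41.3 = 503.86 mm·m/s
Outflow: F_out = 11.1 × 28.5 = 316.35 mm·m/s
Steady-state rate R = (F_in − F_out)/L = (503.86 − 316.35) / 161000 m = 1.165e-03 mm/s.
R = 1.165e-03 × 3600 × 24 = 101 mm/day.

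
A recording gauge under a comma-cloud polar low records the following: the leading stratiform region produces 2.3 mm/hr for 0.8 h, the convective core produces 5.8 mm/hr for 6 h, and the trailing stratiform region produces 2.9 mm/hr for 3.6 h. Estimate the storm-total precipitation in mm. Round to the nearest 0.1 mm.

total ≈ 47.1 mm

Total = Σ Rᵢ Δtᵢ = 2.3 × 0.8 + 5.8 × 6 + 2.9 × 3.6
      = 1.84 + 34.8 + 10.44 = 47.1 mm.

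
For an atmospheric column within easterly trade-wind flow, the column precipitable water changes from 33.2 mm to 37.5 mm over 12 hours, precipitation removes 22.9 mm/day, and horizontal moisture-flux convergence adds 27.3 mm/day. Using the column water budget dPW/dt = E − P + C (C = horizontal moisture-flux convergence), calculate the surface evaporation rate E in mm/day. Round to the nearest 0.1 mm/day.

dPW/dt = (37.5 − 33.2) mm / (12/24 day) = +8.600 mm/day.
E = dPW/dt + P − C = (+8.600) + 22.9 − (27.3) = 4.2 mm/day.

E ≈ 4.2 mm/day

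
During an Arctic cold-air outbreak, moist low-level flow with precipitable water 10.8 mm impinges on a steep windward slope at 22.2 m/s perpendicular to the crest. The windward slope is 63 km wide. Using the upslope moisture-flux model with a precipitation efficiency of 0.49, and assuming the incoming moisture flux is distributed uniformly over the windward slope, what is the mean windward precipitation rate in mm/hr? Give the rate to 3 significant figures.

R ≈ 6.71 mm/hr

Incoming column moisture flux per unit ridge length: F = V × PW = 22.2 × 10.8 = 239.76 mm·m/s.
Spread over the 63 km slope with efficiency ε = 0.49: R = ε·F/W = 0.49 × 239.76 / 63000 m = 1.865e-03 mm/s.
R = 1.865e-03 × 3600 = 6.71 mm/hr.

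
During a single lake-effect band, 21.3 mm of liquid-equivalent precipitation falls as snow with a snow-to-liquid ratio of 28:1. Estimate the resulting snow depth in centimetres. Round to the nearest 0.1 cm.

snow depth ≈ 59.6 cm

Snow depth = liquid × ratio = 21.3 mm × 28 = 596.4 mm = 59.6 cm.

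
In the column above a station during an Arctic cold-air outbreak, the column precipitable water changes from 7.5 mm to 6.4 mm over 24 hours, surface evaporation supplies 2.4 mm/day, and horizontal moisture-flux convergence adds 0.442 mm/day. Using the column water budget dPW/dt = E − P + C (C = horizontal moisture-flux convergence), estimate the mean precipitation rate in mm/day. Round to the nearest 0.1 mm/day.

dPW/dt = (6.4 − 7.5) mm / (24/24 day) = -1.100 mm/day.
P = E + C − dPW/dt = 2.4 + (0.442) − (-1.100) = 3.9 mm/day.

P ≈ 3.9 mm/day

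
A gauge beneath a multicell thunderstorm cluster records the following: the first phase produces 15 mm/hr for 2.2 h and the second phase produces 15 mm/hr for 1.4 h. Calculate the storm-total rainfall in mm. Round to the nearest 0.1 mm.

Total = Σ Rᵢ Δtᵢ = 15 × 2.2 + 15 × 1.4
      = 33 + 21 = 54.0 mm.

total ≈ 54.0 mm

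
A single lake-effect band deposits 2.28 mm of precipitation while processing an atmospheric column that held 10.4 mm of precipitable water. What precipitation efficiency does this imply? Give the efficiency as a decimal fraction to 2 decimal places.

ε ≈ 0.22

ε = precipitation / PW = 2.28 / 10.4 = 0.22.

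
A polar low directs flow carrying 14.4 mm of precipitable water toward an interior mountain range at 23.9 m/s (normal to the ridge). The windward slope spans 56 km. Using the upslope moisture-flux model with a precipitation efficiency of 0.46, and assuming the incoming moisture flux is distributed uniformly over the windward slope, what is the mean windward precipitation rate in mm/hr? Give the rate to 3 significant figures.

R ≈ 10.2 mm/hr

Incoming column moisture flux per unit ridge length: F = V × PW = 23.9 × 14.4 = 344.16 mm·m/s.
Spread over the 56 km slope with efficiency ε = 0.46: R = ε·F/W = 0.46 × 344.16 / 56000 m = 2.827e-03 mm/s.
R = 2.827e-03 × 3600 = 10.2 mm/hr.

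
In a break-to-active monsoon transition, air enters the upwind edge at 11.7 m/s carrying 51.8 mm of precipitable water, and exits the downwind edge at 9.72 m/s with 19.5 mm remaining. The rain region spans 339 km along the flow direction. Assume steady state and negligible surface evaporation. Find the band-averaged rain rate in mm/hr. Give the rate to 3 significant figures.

R ≈ 4.42 mm/hr

Column moisture flux per unit crosswind length is F = V × PW.
Inflow: F_in = 11.7 × 51.8 = 606.06 mm·m/s
Outflow: F_out = 9.72 × 19.5 = 189.54 mm·m/s
Steady-state rate R = (F_in − F_out)/L = (606.06 − 189.54) / 339000 m = 1.229e-03 mm/s.
R = 1.229e-03 × 3600 = 4.42 mm/hr.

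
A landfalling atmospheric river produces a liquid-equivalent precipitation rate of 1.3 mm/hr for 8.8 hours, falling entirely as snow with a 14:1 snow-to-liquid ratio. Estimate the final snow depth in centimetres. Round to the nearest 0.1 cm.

snow depth ≈ 16.0 cm

Liquid-equivalent depth = 1.3 × 8.8 = 11.44 mm.
Snow depth = 11.44 mm × 14 = 160.16 mm = 16.0 cm.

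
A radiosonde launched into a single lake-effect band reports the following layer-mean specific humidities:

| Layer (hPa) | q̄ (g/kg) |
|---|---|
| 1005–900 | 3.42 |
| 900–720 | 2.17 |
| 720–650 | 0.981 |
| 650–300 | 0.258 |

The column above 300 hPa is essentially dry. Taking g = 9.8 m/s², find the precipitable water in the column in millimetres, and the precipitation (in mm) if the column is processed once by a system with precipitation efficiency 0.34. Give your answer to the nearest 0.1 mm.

PW ≈ 9.3 mm; precipitation ≈ 3.2 mm

Precipitable water is the column-integrated vapour mass per unit area: PW = (1/g) Σ q̄ Δp, with q in kg/kg and Δp in Pa (1 kg/m² of water = 1 mm).
Layer 1005–900 hPa: Δp = 105 hPa = 10500 Pa, q̄ = 0.00342 kg/kg → 0.00342 × 10500 / 9.8 = 3.66 mm
Layer 900–720 hPa: Δp = 180 hPa = 18000 Pa, q̄ = 0.00217 kg/kg → 0.00217 × 18000 / 9.8 = 3.99 mm
Layer 720–650 hPa: Δp = 70 hPa = 7000 Pa, q̄ = 0.000981 kg/kg → 0.000981 × 7000 / 9.8 = 0.70 mm
Layer 650–300 hPa: Δp = 350 hPa = 35000 Pa, q̄ = 0.000258 kg/kg → 0.000258 × 35000 / 9.8 = 0.92 mm
PW = 3.66 + 3.99 + 0.70 + 0.92 = 9.27 ≈ 9.3 mm.
Precipitation = ε × PW = 0.34 × 9.3 = 3.2 mm.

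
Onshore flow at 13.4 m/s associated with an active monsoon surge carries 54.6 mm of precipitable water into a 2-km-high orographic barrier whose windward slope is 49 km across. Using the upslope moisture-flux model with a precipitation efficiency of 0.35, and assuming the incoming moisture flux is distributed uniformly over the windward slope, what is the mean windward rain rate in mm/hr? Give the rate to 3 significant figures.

R ≈ 18.8 mm/hr

Incoming column moisture flux per unit ridge length: F = V × PW = 13.4 × 54.6 = 731.64 mm·m/s.
Spread over the 49 km slope with efficiency ε = 0.35: R = ε·F/W = 0.35 × 731.64 / 49000 m = 5.226e-03 mm/s.
R = 5.226e-03 × 3600 = 18.8 mm/hr.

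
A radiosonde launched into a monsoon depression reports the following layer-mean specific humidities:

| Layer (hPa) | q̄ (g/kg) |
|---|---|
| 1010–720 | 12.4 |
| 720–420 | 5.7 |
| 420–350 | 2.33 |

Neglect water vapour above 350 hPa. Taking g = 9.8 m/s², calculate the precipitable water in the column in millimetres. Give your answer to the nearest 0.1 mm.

PW ≈ 55.8 mm

Precipitable water is the column-integrated vapour mass per unit area: PW = (1/g) Σ q̄ Δp, with q in kg/kg and Δp in Pa (1 kg/m² of water = 1 mm).
Layer 1010–720 hPa: Δp = 290 hPa = 29000 Pa, q̄ = 0.0124 kg/kg → 0.0124 × 29000 / 9.8 = 36.69 mm
Layer 720–420 hPa: Δp = 300 hPa = 30000 Pa, q̄ = 0.0057 kg/kg → 0.0057 × 30000 / 9.8 = 17.45 mm
Layer 420–350 hPa: Δp = 70 hPa = 7000 Pa, q̄ = 0.00233 kg/kg → 0.00233 × 7000 / 9.8 = 1.66 mm
PW = 36.69 + 17.45 + 1.66 = 55.80 ≈ 55.8 mm.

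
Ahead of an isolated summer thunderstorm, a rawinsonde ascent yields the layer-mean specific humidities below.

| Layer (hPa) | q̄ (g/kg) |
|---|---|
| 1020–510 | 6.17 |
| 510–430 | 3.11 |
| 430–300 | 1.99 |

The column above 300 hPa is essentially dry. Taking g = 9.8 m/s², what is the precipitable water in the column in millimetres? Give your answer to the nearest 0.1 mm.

Precipitable water is the column-integrated vapour mass per unit area: PW = (1/g) Σ q̄ Δp, with q in kg/kg and Δp in Pa (1 kg/m² of water = 1 mm).
Layer 1020–510 hPa: Δp = 510 hPa = 51000 Pa, q̄ = 0.00617 kg/kg → 0.00617 × 51000 / 9.8 = 32.11 mm
Layer 510–430 hPa: Δp = 80 hPa = 8000 Pa, q̄ = 0.00311 kg/kg → 0.00311 × 8000 / 9.8 = 2.54 mm
Layer 430–300 hPa: Δp = 130 hPa = 13000 Pa, q̄ = 0.00199 kg/kg → 0.00199 × 13000 / 9.8 = 2.64 mm
PW = 32.11 + 2.54 + 2.64 = 37.29 ≈ 37.3 mm.

PW ≈ 37.3 mm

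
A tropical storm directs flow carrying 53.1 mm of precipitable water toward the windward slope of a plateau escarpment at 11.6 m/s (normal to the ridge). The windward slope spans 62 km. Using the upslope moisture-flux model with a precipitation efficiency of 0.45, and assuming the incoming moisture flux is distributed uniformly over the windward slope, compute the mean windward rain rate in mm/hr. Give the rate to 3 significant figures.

Incoming column moisture flux per unit ridge length: F = V × PW = 11.6 × 53.1 = 615.96 mm·m/s.
Spread over the 62 km slope with efficiency ε = 0.45: R = ε·F/W = 0.45 × 615.96 / 62000 m = 4.471e-03 mm/s.
R = 4.471e-03 × 3600 = 16.1 mm/hr.

R ≈ 16.1 mm/hr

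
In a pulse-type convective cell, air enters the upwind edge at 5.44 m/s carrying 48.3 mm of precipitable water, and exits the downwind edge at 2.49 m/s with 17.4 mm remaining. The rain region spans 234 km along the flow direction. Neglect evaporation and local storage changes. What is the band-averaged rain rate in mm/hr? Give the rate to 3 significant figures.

Column moisture flux per unit crosswind length is F = V × PW.
Inflow: F_in = 5.44 × 48.3 = 262.752 mm·m/s
Outflow: F_out = 2.49 × 17.4 = 43.326 mm·m/s
Steady-state rate R = (F_in − F_out)/L = (262.752 − 43.326) / 234000 m = 9.377e-04 mm/s.
R = 9.377e-04 × 3600 = 3.38 mm/hr.

R ≈ 3.38 mm/hr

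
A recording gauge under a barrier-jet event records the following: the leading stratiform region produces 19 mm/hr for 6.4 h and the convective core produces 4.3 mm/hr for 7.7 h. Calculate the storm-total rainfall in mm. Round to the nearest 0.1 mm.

total ≈ 154.7 mm

Total = Σ Rᵢ Δtᵢ = 19 × 6.4 + 4.3 × 7.7
      = 121.6 + 33.11 = 154.7 mm.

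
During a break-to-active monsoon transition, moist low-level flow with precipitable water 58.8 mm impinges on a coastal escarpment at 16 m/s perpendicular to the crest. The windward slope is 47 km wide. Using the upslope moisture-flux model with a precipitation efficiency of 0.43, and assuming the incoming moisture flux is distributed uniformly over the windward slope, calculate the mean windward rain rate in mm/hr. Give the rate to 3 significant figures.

Incoming column moisture flux per unit ridge length: F = V × PW = 16 × 58.8 = 940.8 mm·m/s.
Spread over the 47 km slope with efficiency ε = 0.43: R = ε·F/W = 0.43 × 940.8 / 47000 m = 8.607e-03 mm/s.
R = 8.607e-03 × 3600 = 31.0 mm/hr.

R ≈ 31.0 mm/hr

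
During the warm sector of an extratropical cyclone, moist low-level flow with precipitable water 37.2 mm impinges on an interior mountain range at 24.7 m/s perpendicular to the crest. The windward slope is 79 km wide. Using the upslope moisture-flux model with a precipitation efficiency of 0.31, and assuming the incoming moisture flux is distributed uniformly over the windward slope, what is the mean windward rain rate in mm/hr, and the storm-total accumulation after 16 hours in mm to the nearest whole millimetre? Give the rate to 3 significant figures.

Incoming column moisture flux per unit ridge length: F = V × PW = 24.7 × 37.2 = 918.84 mm·m/s.
Spread over the 79 km slope with efficiency ε = 0.31: R = ε·F/W = 0.31 × 918.84 / 79000 m = 3.606e-03 mm/s.
R = 3.606e-03 × 3600 = 13.0 mm/hr.
Over 16 h: total = 13.0 × 16 = 208 mm.

R ≈ 13.0 mm/hr; total ≈ 208 mm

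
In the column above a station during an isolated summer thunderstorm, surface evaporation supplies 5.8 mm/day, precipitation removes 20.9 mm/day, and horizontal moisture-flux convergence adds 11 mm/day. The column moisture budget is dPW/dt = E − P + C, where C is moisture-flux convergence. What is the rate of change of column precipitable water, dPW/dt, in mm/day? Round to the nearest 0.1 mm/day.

dPW/dt ≈ -4.1 mm/day

dPW/dt = E − P + C = 5.8 − 20.9 + (11) = -4.1 mm/day.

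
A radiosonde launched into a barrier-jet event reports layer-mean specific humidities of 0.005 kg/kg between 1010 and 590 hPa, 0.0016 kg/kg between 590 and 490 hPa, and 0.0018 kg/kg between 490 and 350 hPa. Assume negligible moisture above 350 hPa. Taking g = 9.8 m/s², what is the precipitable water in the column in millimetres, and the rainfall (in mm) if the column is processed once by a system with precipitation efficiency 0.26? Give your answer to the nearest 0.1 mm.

PW ≈ 25.6 mm; rainfall ≈ 6.7 mm

Precipitable water is the column-integrated vapour mass per unit area: PW = (1/g) Σ q̄ Δp, with q in kg/kg and Δp in Pa (1 kg/m² of water = 1 mm).
Layer 1010–590 hPa: Δp = 420 hPa = 42000 Pa, q̄ = 0.005 kg/kg → 0.005 × 42000 / 9.8 = 21.43 mm
Layer 590–490 hPa: Δp = 100 hPa = 10000 Pa, q̄ = 0.0016 kg/kg → 0.0016 × 10000 / 9.8 = 1.63 mm
Layer 490–350 hPa: Δp = 140 hPa = 14000 Pa, q̄ = 0.0018 kg/kg → 0.0018 × 14000 / 9.8 = 2.57 mm
PW = 21.43 + 1.63 + 2.57 = 25.63 ≈ 25.6 mm.
Rainfall = ε × PW = 0.26 × 25.6 = 6.7 mm.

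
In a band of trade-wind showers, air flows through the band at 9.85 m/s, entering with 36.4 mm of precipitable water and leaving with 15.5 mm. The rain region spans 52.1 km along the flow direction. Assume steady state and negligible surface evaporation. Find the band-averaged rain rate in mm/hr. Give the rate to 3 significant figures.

R ≈ 14.2 mm/hr

Column moisture flux per unit crosswind length is F = V × PW.
Inflow: F_in = 9.85 × 36.4 = 358.54 mm·m/s
Outflow: F_out = 9.85 × 15.5 = 152.675 mm·m/s
Steady-state rate R = (F_in − F_out)/L = (358.54 − 152.675) / 52100 m = 3.951e-03 mm/s.
R = 3.951e-03 × 3600 = 14.2 mm/hr.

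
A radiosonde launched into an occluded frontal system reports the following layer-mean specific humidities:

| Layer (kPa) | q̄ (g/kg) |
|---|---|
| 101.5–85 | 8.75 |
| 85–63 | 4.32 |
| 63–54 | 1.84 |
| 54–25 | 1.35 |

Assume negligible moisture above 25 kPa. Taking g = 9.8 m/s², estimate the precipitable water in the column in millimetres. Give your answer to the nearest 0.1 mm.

Precipitable water is the column-integrated vapour mass per unit area: PW = (1/g) Σ q̄ Δp, with q in kg/kg and Δp in Pa (1 kg/m² of water = 1 mm).
Layer 101.5–85 kPa: Δp = 165 hPa = 16500 Pa, q̄ = 0.00875 kg/kg → 0.00875 × 16500 / 9.8 = 14.73 mm
Layer 85–63 kPa: Δp = 220 hPa = 22000 Pa, q̄ = 0.00432 kg/kg → 0.00432 × 22000 / 9.8 = 9.70 mm
Layer 63–54 kPa: Δp = 90 hPa = 9000 Pa, q̄ = 0.00184 kg/kg → 0.00184 × 9000 / 9.8 = 1.69 mm
Layer 54–25 kPa: Δp = 290 hPa = 29000 Pa, q̄ = 0.00135 kg/kg → 0.00135 × 29000 / 9.8 = 3.99 mm
PW = 14.73 + 9.70 + 1.69 + 3.99 = 30.11 ≈ 30.1 mm.

PW ≈ 30.1 mm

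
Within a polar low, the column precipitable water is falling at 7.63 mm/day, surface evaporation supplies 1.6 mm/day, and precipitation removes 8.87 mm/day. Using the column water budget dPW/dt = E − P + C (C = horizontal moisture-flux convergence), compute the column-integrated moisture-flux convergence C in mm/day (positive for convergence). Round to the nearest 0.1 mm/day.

C ≈ -0.4 mm/day

dPW/dt = -7.63 mm/day.
C = dPW/dt − E + P = (-7.63) − 1.6 + 8.87 = -0.4 mm/day.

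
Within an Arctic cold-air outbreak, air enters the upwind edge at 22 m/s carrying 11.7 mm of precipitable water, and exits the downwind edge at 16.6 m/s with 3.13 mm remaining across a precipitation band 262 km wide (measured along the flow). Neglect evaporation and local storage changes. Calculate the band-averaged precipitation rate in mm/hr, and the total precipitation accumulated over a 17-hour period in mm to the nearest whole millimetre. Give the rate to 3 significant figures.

Column moisture flux per unit crosswind length is F = V × PW.
Inflow: F_in = 22 × 11.7 = 257.4 mm·m/s
Outflow: F_out = 16.6 × 3.13 = 51.958 mm·m/s
Steady-state rate R = (F_in − F_out)/L = (257.4 − 51.958) / 262000 m = 7.841e-04 mm/s.
R = 7.841e-04 × 3600 = 2.82 mm/hr.
Over 17 h: total = 2.82 × 17 = 47.94 ≈ 48 mm.

R ≈ 2.82 mm/hr; total ≈ 48 mm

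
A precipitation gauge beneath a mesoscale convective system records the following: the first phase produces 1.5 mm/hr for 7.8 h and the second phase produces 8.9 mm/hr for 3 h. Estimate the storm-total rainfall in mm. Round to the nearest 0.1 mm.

total ≈ 38.4 mm

Total = Σ Rᵢ Δtᵢ = 1.5 × 7.8 + 8.9 × 3
      = 11.7 + 26.7 = 38.4 mm.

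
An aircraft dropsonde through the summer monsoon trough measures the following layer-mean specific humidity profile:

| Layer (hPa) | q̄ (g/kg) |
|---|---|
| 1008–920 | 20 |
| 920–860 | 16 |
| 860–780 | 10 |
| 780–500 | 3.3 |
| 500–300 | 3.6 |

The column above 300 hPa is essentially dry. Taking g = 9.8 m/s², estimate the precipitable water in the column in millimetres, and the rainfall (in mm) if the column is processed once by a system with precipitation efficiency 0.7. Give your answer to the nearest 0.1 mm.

Precipitable water is the column-integrated vapour mass per unit area: PW = (1/g) Σ q̄ Δp, with q in kg/kg and Δp in Pa (1 kg/m² of water = 1 mm).
Layer 1008–920 hPa: Δp = 88 hPa = 8800 Pa, q̄ = 0.02 kg/kg → 0.02 × 8800 / 9.8 = 17.96 mm
Layer 920–860 hPa: Δp = 60 hPa = 6000 Pa, q̄ = 0.016 kg/kg → 0.016 × 6000 / 9.8 = 9.80 mm
Layer 860–780 hPa: Δp = 80 hPa = 8000 Pa, q̄ = 0.01 kg/kg → 0.01 × 8000 / 9.8 = 8.16 mm
Layer 780–500 hPa: Δp = 280 hPa = 28000 Pa, q̄ = 0.0033 kg/kg → 0.0033 × 28000 / 9.8 = 9.43 mm
Layer 500–300 hPa: Δp = 200 hPa = 20000 Pa, q̄ = 0.0036 kg/kg → 0.0036 × 20000 / 9.8 = 7.35 mm
PW = 17.96 + 9.80 + 8.16 + 9.43 + 7.35 = 52.70 ≈ 52.7 mm.
Rainfall = ε × PW = 0.7 × 52.7 = 36.9 mm.

PW ≈ 52.7 mm; rainfall ≈ 36.9 mm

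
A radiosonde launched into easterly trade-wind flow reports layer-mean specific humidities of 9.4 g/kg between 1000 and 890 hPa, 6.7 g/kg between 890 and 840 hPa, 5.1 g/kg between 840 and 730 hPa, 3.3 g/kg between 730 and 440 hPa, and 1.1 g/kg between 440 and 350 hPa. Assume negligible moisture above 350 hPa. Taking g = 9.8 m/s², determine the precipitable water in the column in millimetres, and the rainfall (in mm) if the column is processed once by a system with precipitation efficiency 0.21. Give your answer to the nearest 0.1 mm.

PW ≈ 30.5 mm; rainfall ≈ 6.4 mm

Precipitable water is the column-integrated vapour mass per unit area: PW = (1/g) Σ q̄ Δp, with q in kg/kg and Δp in Pa (1 kg/m² of water = 1 mm).
Layer 1000–890 hPa: Δp = 110 hPa = 11000 Pa, q̄ = 0.0094 kg/kg → 0.0094 × 11000 / 9.8 = 10.55 mm
Layer 890–840 hPa: Δp = 50 hPa = 5000 Pa, q̄ = 0.0067 kg/kg → 0.0067 × 5000 / 9.8 = 3.42 mm
Layer 840–730 hPa: Δp = 110 hPa = 11000 Pa, q̄ = 0.0051 kg/kg → 0.0051 × 11000 / 9.8 = 5.72 mm
Layer 730–440 hPa: Δp = 290 hPa = 29000 Pa, q̄ = 0.0033 kg/kg → 0.0033 × 29000 / 9.8 = 9.77 mm
Layer 440–350 hPa: Δp = 90 hPa = 9000 Pa, q̄ = 0.0011 kg/kg → 0.0011 × 9000 / 9.8 = 1.01 mm
PW = 10.55 + 3.42 + 5.72 + 9.77 + 1.01 = 30.47 ≈ 30.5 mm.
Rainfall = ε × PW = 0.21 × 30.5 = 6.4 mm.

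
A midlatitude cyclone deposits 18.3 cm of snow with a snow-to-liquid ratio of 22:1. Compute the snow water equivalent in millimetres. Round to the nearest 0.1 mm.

SWE = snow depth / ratio = 18.3 cm / 22 = 0.832 cm = 8.3 mm.

SWE ≈ 8.3 mm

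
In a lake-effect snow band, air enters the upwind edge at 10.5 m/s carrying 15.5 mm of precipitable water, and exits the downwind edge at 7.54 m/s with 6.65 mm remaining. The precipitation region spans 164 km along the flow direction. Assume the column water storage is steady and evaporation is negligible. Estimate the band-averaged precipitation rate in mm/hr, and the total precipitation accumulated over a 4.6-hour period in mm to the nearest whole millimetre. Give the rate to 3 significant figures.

Column moisture flux per unit crosswind length is F = V × PW.
Inflow: F_in = 10.5 × 15.5 = 162.75 mm·m/s
Outflow: F_out = 7.54 × 6.65 = 50.141 mm·m/s
Steady-state rate R = (F_in − F_out)/L = (162.75 − 50.141) / 164000 m = 6.866e-04 mm/s.
R = 6.866e-04 × 3600 = 2.47 mm/hr.
Over 4.6 h: total = 2.47 × 4.6 = 11.362 ≈ 11 mm.

R ≈ 2.47 mm/hr; total ≈ 11 mm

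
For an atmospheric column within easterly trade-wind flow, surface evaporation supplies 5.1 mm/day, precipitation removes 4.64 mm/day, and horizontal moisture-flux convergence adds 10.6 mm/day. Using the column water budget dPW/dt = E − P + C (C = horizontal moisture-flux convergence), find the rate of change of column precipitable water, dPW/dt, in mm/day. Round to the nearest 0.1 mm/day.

dPW/dt = E − P + C = 5.1 − 4.64 + (10.6) = 11.1 mm/day.

dPW/dt ≈ 11.1 mm/day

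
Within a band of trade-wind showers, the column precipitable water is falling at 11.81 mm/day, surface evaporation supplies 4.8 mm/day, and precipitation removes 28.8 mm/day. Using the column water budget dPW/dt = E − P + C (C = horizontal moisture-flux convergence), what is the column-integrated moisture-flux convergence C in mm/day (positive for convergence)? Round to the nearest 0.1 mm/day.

C ≈ 12.2 mm/day

dPW/dt = -11.81 mm/day.
C = dPW/dt − E + P = (-11.81) − 4.8 + 28.8 = 12.2 mm/day.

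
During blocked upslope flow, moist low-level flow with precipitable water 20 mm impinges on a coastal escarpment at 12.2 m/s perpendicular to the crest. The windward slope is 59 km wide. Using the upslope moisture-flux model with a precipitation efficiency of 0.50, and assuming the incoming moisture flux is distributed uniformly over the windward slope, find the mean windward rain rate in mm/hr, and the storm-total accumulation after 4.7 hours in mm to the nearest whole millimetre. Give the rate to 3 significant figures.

Incoming column moisture flux per unit ridge length: F = V × PW = 12.2 × 20 = 244 mm·m/s.
Spread over the 59 km slope with efficiency ε = 0.50: R = ε·F/W = 0.50 × 244 / 59000 m = 2.068e-03 mm/s.
R = 2.068e-03 × 3600 = 7.44 mm/hr.
Over 4.7 h: total = 7.44 × 4.7 = 34.968 ≈ 35 mm.

R ≈ 7.44 mm/hr; total ≈ 35 mm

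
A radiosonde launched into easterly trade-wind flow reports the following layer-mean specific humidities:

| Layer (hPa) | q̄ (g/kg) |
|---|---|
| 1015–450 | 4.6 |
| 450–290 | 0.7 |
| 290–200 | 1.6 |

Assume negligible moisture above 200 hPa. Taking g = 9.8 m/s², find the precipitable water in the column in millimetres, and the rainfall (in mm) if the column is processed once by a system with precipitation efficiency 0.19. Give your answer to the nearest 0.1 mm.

Precipitable water is the column-integrated vapour mass per unit area: PW = (1/g) Σ q̄ Δp, with q in kg/kg and Δp in Pa (1 kg/m² of water = 1 mm).
Layer 1015–450 hPa: Δp = 565 hPa = 56500 Pa, q̄ = 0.0046 kg/kg → 0.0046 × 56500 / 9.8 = 26.52 mm
Layer 450–290 hPa: Δp = 160 hPa = 16000 Pa, q̄ = 0.0007 kg/kg → 0.0007 × 16000 / 9.8 = 1.14 mm
Layer 290–200 hPa: Δp = 90 hPa = 9000 Pa, q̄ = 0.0016 kg/kg → 0.0016 × 9000 / 9.8 = 1.47 mm
PW = 26.52 + 1.14 + 1.47 = 29.13 ≈ 29.1 mm.
Rainfall = ε × PW = 0.19 × 29.1 = 5.5 mm.

PW ≈ 29.1 mm; rainfall ≈ 5.5 mm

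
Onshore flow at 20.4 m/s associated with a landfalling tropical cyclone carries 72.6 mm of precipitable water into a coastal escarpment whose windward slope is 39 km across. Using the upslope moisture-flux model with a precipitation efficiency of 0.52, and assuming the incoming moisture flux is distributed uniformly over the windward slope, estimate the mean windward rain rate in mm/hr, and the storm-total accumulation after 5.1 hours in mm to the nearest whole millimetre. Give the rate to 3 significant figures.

R ≈ 71.1 mm/hr; total ≈ 363 mm

Incoming column moisture flux per unit ridge length: F = V × PW = 20.4 × 72.6 = 1481.04 mm·m/s.
Spread over the 39 km slope with efficiency ε = 0.52: R = ε·F/W = 0.52 × 1481.04 / 39000 m = 1.975e-02 mm/s.
R = 1.975e-02 × 3600 = 71.1 mm/hr.
Over 5.1 h: total = 71.1 × 5.1 = 362.61 ≈ 363 mm.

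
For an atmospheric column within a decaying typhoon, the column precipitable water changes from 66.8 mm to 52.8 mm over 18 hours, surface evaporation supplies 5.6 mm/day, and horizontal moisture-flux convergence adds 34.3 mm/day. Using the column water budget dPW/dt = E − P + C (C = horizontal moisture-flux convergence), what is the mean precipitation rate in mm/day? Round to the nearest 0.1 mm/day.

P ≈ 58.6 mm/day

dPW/dt = (52.8 − 66.8) mm / (18/24 day) = -18.667 mm/day.
P = E + C − dPW/dt = 5.6 + (34.3) − (-18.667) = 58.6 mm/day.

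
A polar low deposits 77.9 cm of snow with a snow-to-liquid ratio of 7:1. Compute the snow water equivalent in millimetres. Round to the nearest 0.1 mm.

SWE = snow depth / ratio = 77.9 cm / 7 = 11.129 cm = 111.3 mm.

SWE ≈ 111.3 mm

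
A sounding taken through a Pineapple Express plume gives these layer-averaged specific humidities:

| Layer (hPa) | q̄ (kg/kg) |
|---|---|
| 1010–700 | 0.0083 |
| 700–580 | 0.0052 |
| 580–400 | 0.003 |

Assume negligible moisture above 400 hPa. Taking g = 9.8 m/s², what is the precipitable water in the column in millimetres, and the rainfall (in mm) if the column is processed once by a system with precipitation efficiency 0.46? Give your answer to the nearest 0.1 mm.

PW ≈ 38.1 mm; rainfall ≈ 17.5 mm

Precipitable water is the column-integrated vapour mass per unit area: PW = (1/g) Σ q̄ Δp, with q in kg/kg and Δp in Pa (1 kg/m² of water = 1 mm).
Layer 1010–700 hPa: Δp = 310 hPa = 31000 Pa, q̄ = 0.0083 kg/kg → 0.0083 × 31000 / 9.8 = 26.26 mm
Layer 700–580 hPa: Δp = 120 hPa = 12000 Pa, q̄ = 0.0052 kg/kg → 0.0052 × 12000 / 9.8 = 6.37 mm
Layer 580–400 hPa: Δp = 180 hPa = 18000 Pa, q̄ = 0.003 kg/kg → 0.003 × 18000 / 9.8 = 5.51 mm
PW = 26.26 + 6.37 + 5.51 = 38.14 ≈ 38.1 mm.
Rainfall = ε × PW = 0.46 × 38.1 = 17.5 mm.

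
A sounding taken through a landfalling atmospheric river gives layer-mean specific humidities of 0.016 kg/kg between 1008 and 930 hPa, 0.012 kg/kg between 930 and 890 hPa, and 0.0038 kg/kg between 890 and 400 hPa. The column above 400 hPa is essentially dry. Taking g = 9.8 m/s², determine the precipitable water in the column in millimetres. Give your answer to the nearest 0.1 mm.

Precipitable water is the column-integrated vapour mass per unit area: PW = (1/g) Σ q̄ Δp, with q in kg/kg and Δp in Pa (1 kg/m² of water = 1 mm).
Layer 1008–930 hPa: Δp = 78 hPa = 7800 Pa, q̄ = 0.016 kg/kg → 0.016 × 7800 / 9.8 = 12.73 mm
Layer 930–890 hPa: Δp = 40 hPa = 4000 Pa, q̄ = 0.012 kg/kg → 0.012 × 4000 / 9.8 = 4.90 mm
Layer 890–400 hPa: Δp = 490 hPa = 49000 Pa, q̄ = 0.0038 kg/kg → 0.0038 × 49000 / 9.8 = 19.00 mm
PW = 12.73 + 4.90 + 19.00 = 36.63 ≈ 36.6 mm.

PW ≈ 36.6 mm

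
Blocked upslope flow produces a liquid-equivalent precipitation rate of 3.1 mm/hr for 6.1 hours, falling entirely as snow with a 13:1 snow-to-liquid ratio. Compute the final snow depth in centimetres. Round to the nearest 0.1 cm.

snow depth ≈ 24.6 cm

Liquid-equivalent depth = 3.1 × 6.1 = 18.91 mm.
Snow depth = 18.91 mm × 13 = 245.83 mm = 24.6 cm.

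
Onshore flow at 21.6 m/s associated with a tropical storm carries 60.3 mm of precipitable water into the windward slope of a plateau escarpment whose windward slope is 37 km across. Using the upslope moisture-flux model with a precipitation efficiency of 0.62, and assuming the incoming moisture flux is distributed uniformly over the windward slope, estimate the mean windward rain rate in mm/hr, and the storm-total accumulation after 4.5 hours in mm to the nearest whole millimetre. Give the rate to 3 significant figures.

R ≈ 78.6 mm/hr; total ≈ 354 mm

Incoming column moisture flux per unit ridge length: F = V × PW = 21.6 × 60.3 = 1302.48 mm·m/s.
Spread over the 37 km slope with efficiency ε = 0.62: R = ε·F/W = 0.62 × 1302.48 / 37000 m = 2.183e-02 mm/s.
R = 2.183e-02 × 3600 = 78.6 mm/hr.
Over 4.5 h: total = 78.6 × 4.5 = 353.7 ≈ 354 mm.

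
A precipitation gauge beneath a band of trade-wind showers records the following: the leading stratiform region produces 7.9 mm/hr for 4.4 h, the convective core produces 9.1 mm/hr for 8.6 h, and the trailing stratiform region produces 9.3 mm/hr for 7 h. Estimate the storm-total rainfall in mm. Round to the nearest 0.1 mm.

Total = Σ Rᵢ Δtᵢ = 7.9 × 4.4 + 9.1 × 8.6 + 9.3 × 7
      = 34.76 + 78.26 + 65.1 = 178.1 mm.

total ≈ 178.1 mm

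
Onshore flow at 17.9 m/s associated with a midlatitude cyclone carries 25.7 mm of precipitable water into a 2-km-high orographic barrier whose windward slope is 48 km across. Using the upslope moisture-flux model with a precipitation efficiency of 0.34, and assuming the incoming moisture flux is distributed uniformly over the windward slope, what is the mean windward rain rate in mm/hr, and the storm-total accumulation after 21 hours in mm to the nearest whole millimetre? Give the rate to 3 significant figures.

Incoming column moisture flux per unit ridge length: F = V × PW = 17.9 × 25.7 = 460.03 mm·m/s.
Spread over the 48 km slope with efficiency ε = 0.34: R = ε·F/W = 0.34 × 460.03 / 48000 m = 3.259e-03 mm/s.
R = 3.259e-03 × 3600 = 11.7 mm/hr.
Over 21 h: total = 11.7 × 21 = 245.7 ≈ 246 mm.

R ≈ 11.7 mm/hr; total ≈ 246 mm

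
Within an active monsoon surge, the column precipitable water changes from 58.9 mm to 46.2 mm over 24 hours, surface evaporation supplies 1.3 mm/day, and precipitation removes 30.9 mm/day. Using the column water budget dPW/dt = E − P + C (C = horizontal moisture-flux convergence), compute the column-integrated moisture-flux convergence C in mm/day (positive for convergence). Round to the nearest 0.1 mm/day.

C ≈ 16.9 mm/day

dPW/dt = (46.2 − 58.9) mm / (24/24 day) = -12.700 mm/day.
C = dPW/dt − E + P = (-12.700) − 1.3 + 30.9 = 16.9 mm/day.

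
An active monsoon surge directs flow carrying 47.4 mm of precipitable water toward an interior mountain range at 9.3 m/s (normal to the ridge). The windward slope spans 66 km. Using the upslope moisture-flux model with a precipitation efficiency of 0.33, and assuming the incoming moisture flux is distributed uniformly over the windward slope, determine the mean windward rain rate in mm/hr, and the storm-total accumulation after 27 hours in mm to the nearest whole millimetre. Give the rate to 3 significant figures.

Incoming column moisture flux per unit ridge length: F = V × PW = 9.3 × 47.4 = 440.82 mm·m/s.
Spread over the 66 km slope with efficiency ε = 0.33: R = ε·F/W = 0.33 × 440.82 / 66000 m = 2.204e-03 mm/s.
R = 2.204e-03 × 3600 = 7.93 mm/hr.
Over 27 h: total = 7.93 × 27 = 214.11 ≈ 214 mm.

R ≈ 7.93 mm/hr; total ≈ 214 mm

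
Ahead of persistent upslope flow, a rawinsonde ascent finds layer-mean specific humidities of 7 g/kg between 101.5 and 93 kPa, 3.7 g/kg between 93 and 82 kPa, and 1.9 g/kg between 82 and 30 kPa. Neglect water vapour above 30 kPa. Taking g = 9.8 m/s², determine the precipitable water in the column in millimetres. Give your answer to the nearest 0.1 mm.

PW ≈ 20.3 mm

Precipitable water is the column-integrated vapour mass per unit area: PW = (1/g) Σ q̄ Δp, with q in kg/kg and Δp in Pa (1 kg/m² of water = 1 mm).
Layer 101.5–93 kPa: Δp = 85 hPa = 8500 Pa, q̄ = 0.007 kg/kg → 0.007 × 8500 / 9.8 = 6.07 mm
Layer 93–82 kPa: Δp = 110 hPa = 11000 Pa, q̄ = 0.0037 kg/kg → 0.0037 × 11000 / 9.8 = 4.15 mm
Layer 82–30 kPa: Δp = 520 hPa = 52000 Pa, q̄ = 0.0019 kg/kg → 0.0019 × 52000 / 9.8 = 10.08 mm
PW = 6.07 + 4.15 + 10.08 = 20.30 ≈ 20.3 mm.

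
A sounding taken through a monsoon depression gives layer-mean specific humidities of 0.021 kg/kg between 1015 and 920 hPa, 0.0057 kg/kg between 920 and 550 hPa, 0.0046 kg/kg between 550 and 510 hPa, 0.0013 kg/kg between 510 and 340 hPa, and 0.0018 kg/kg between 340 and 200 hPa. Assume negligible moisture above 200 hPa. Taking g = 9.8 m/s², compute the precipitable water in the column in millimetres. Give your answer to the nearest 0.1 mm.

Precipitable water is the column-integrated vapour mass per unit area: PW = (1/g) Σ q̄ Δp, with q in kg/kg and Δp in Pa (1 kg/m² of water = 1 mm).
Layer 1015–920 hPa: Δp = 95 hPa = 9500 Pa, q̄ = 0.021 kg/kg → 0.021 × 9500 / 9.8 = 20.36 mm
Layer 920–550 hPa: Δp = 370 hPa = 37000 Pa, q̄ = 0.0057 kg/kg → 0.0057 × 37000 / 9.8 = 21.52 mm
Layer 550–510 hPa: Δp = 40 hPa = 4000 Pa, q̄ = 0.0046 kg/kg → 0.0046 × 4000 / 9.8 = 1.88 mm
Layer 510–340 hPa: Δp = 170 hPa = 17000 Pa, q̄ = 0.0013 kg/kg → 0.0013 × 17000 / 9.8 = 2.26 mm
Layer 340–200 hPa: Δp = 140 hPa = 14000 Pa, q̄ = 0.0018 kg/kg → 0.0018 × 14000 / 9.8 = 2.57 mm
PW = 20.36 + 21.52 + 1.88 + 2.26 + 2.57 = 48.59 ≈ 48.6 mm.

PW ≈ 48.6 mm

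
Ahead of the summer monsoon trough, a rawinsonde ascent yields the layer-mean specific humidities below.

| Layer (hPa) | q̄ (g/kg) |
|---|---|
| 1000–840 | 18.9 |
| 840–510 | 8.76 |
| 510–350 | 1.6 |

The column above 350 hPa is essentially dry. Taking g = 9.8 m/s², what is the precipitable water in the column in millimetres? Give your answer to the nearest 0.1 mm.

Precipitable water is the column-integrated vapour mass per unit area: PW = (1/g) Σ q̄ Δp, with q in kg/kg and Δp in Pa (1 kg/m² of water = 1 mm).
Layer 1000–840 hPa: Δp = 160 hPa = 16000 Pa, q̄ = 0.0189 kg/kg → 0.0189 × 16000 / 9.8 = 30.86 mm
Layer 840–510 hPa: Δp = 330 hPa = 33000 Pa, q̄ = 0.00876 kg/kg → 0.00876 × 33000 / 9.8 = 29.50 mm
Layer 510–350 hPa: Δp = 160 hPa = 16000 Pa, q̄ = 0.0016 kg/kg → 0.0016 × 16000 / 9.8 = 2.61 mm
PW = 30.86 + 29.50 + 2.61 = 62.97 ≈ 63.0 mm.

PW ≈ 63.0 mm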